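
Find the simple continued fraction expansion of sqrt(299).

[17; (3, 2, 3, 34)]

Write x_i = (sqrt(299) + m_i)/d_i with (m_0, d_0) = (0, 1). a_0 = floor(sqrt(299)) = 17, since 17^2 = 289 <= 299 < 324 = 18^2.
Iterate m_{i+1} = d_i*a_i - m_i, d_{i+1} = (299 - m_{i+1}^2)/d_i, a_{i+1} = floor((a_0 + m_{i+1})/d_{i+1}):
  m_1 = 1*17 - 0 = 17, d_1 = (299 - 17^2)/1 = 10/1 = 10, a_1 = floor((17 + 17)/10) = 3.
  m_2 = 10*3 - 17 = 13, d_2 = (299 - 13^2)/10 = 130/10 = 13, a_2 = floor((17 + 13)/13) = 2.
  m_3 = 13*2 - 13 = 13, d_3 = (299 - 13^2)/13 = 130/13 = 10, a_3 = floor((17 + 13)/10) = 3.
  m_4 = 10*3 - 13 = 17, d_4 = (299 - 17^2)/10 = 10/10 = 1, a_4 = floor((17 + 17)/1) = 34.
  m_5 = 1*34 - 17 = 17, d_5 = (299 - 17^2)/1 = 10/1 = 10: (m_5, d_5) = (m_1, d_1) = (17, 10), so from here the quotients repeat a_1, ..., a_4; the period length is 4.
Hence the expansion of sqrt(299) is a_0 = 17 followed by the repeating block 3, 2, 3, 34 (period 4).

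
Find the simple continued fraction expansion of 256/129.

[1; 1, 63, 2]

Run the Euclidean algorithm on 256 and 129; the successive quotients are the partial quotients a_0, a_1, ... (each step inverts the fractional part left over by the previous one):
  256 = 1*129 + 127, so a_0 = 1.
  129 = 1*127 + 2, so a_1 = 1.
  127 = 63*2 + 1, so a_2 = 63.
  2 = 2*1 + 0, so a_3 = 2.
The remainder reaches 0 after 4 divisions, so the expansion has 4 partial quotients, read off in order.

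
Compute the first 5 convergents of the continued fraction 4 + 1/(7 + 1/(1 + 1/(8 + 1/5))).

Using the convergent recurrence p_i = a_i*p_{i-1} + p_{i-2}, q_i = a_i*q_{i-1} + q_{i-2} with p_{-2}=0, p_{-1}=1, q_{-2}=1, q_{-1}=0:
  i=0: a_0=4, p_0 = 4*1 + 0 = 4, q_0 = 4*0 + 1 = 1.
  i=1: a_1=7, p_1 = 7*4 + 1 = 29, q_1 = 7*1 + 0 = 7.
  i=2: a_2=1, p_2 = 1*29 + 4 = 33, q_2 = 1*7 + 1 = 8.
  i=3: a_3=8, p_3 = 8*33 + 29 = 293, q_3 = 8*8 + 7 = 71.
  i=4: a_4=5, p_4 = 5*293 + 33 = 1498, q_4 = 5*71 + 8 = 363.

4/1, 29/7, 33/8, 293/71, 1498/363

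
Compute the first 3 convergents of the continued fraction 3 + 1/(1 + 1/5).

3/1, 4/1, 23/6

Using the convergent recurrence p_i = a_i*p_{i-1} + p_{i-2}, q_i = a_i*q_{i-1} + q_{i-2} with p_{-2}=0, p_{-1}=1, q_{-2}=1, q_{-1}=0:
  i=0: a_0=3, p_0 = 3*1 + 0 = 3, q_0 = 3*0 + 1 = 1.
  i=1: a_1=1, p_1 = 1*3 + 1 = 4, q_1 = 1*1 + 0 = 1.
  i=2: a_2=5, p_2 = 5*4 + 3 = 23, q_2 = 5*1 + 1 = 6.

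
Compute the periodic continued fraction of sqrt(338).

[18; (2, 1, 1, 2, 36)]

Write x_i = (sqrt(338) + m_i)/d_i with (m_0, d_0) = (0, 1). a_0 = floor(sqrt(338)) = 18, since 18^2 = 324 <= 338 < 361 = 19^2.
Iterate m_{i+1} = d_i*a_i - m_i, d_{i+1} = (338 - m_{i+1}^2)/d_i, a_{i+1} = floor((a_0 + m_{i+1})/d_{i+1}):
  m_1 = 1*18 - 0 = 18, d_1 = (338 - 18^2)/1 = 14/1 = 14, a_1 = floor((18 + 18)/14) = 2.
  m_2 = 14*2 - 18 = 10, d_2 = (338 - 10^2)/14 = 238/14 = 17, a_2 = floor((18 + 10)/17) = 1.
  m_3 = 17*1 - 10 = 7, d_3 = (338 - 7^2)/17 = 289/17 = 17, a_3 = floor((18 + 7)/17) = 1.
  m_4 = 17*1 - 7 = 10, d_4 = (338 - 10^2)/17 = 238/17 = 14, a_4 = floor((18 + 10)/14) = 2.
  m_5 = 14*2 - 10 = 18, d_5 = (338 - 18^2)/14 = 14/14 = 1, a_5 = floor((18 + 18)/1) = 36.
  m_6 = 1*36 - 18 = 18, d_6 = (338 - 18^2)/1 = 14/1 = 14: (m_6, d_6) = (m_1, d_1) = (18, 14), so from here the quotients repeat a_1, ..., a_5; the period length is 5.
Hence the expansion of sqrt(338) is a_0 = 18 followed by the repeating block 2, 1, 1, 2, 36 (period 5).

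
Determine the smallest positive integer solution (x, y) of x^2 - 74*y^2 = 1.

First expand sqrt(74) as a continued fraction. With x_i = (sqrt(74) + m_i)/d_i and (m_0, d_0) = (0, 1): a_0 = floor(sqrt(74)) = 8, since 8^2 = 64 <= 74 < 81 = 9^2.
Iterate m_{i+1} = d_i*a_i - m_i, d_{i+1} = (74 - m_{i+1}^2)/d_i, a_{i+1} = floor((a_0 + m_{i+1})/d_{i+1}):
  m_1 = 1*8 - 0 = 8, d_1 = (74 - 8^2)/1 = 10/1 = 10, a_1 = floor((8 + 8)/10) = 1.
  m_2 = 10*1 - 8 = 2, d_2 = (74 - 2^2)/10 = 70/10 = 7, a_2 = floor((8 + 2)/7) = 1.
  m_3 = 7*1 - 2 = 5, d_3 = (74 - 5^2)/7 = 49/7 = 7, a_3 = floor((8 + 5)/7) = 1.
  m_4 = 7*1 - 5 = 2, d_4 = (74 - 2^2)/7 = 70/7 = 10, a_4 = floor((8 + 2)/10) = 1.
  m_5 = 10*1 - 2 = 8, d_5 = (74 - 8^2)/10 = 10/10 = 1, a_5 = floor((8 + 8)/1) = 16.
  m_6 = 1*16 - 8 = 8, d_6 = (74 - 8^2)/1 = 10/1 = 10: (m_6, d_6) = (m_1, d_1) = (8, 10), so from here the quotients repeat a_1, ..., a_5; the period length is 5.
So sqrt(74) = [8; (1, 1, 1, 1, 16)] with period length k = 5.
k is odd, so (p_{k-1}, q_{k-1}) only solves x^2 - 74y^2 = -1 and the fundamental solution of x^2 - 74y^2 = 1 is (p_{2k-1}, q_{2k-1}) = (p_9, q_9); compute convergents through index 9, running through the period twice.
Convergents (p_i = a_i*p_{i-1} + p_{i-2}, q_i = a_i*q_{i-1} + q_{i-2} with p_{-2}=0, p_{-1}=1, q_{-2}=1, q_{-1}=0):
  i=0: a_0=8, p_0 = 8*1 + 0 = 8, q_0 = 8*0 + 1 = 1.
  i=1: a_1=1, p_1 = 1*8 + 1 = 9, q_1 = 1*1 + 0 = 1.
  i=2: a_2=1, p_2 = 1*9 + 8 = 17, q_2 = 1*1 + 1 = 2.
  i=3: a_3=1, p_3 = 1*17 + 9 = 26, q_3 = 1*2 + 1 = 3.
  i=4: a_4=1, p_4 = 1*26 + 17 = 43, q_4 = 1*3 + 2 = 5.
  i=5: a_5=16, p_5 = 16*43 + 26 = 714, q_5 = 16*5 + 3 = 83.
  i=6: a_6=1, p_6 = 1*714 + 43 = 757, q_6 = 1*83 + 5 = 88.
  i=7: a_7=1, p_7 = 1*757 + 714 = 1471, q_7 = 1*88 + 83 = 171.
  i=8: a_8=1, p_8 = 1*1471 + 757 = 2228, q_8 = 1*171 + 88 = 259.
  i=9: a_9=1, p_9 = 1*2228 + 1471 = 3699, q_9 = 1*259 + 171 = 430.
Indeed p_4^2 - 74*q_4^2 = 1849 - 1850 = -1, not +1.
Check: 3699^2 - 74*430^2 = 13682601 - 13682600 = 1, so (x, y) = (3699, 430) solves the equation, and by the theorem it is the least positive solution.

(x, y) = (3699, 430)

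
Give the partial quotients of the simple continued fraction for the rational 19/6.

[3; 6]

Run the Euclidean algorithm on 19 and 6; the successive quotients are the partial quotients a_0, a_1, ... (each step inverts the fractional part left over by the previous one):
  19 = 3*6 + 1, so a_0 = 3.
  6 = 6*1 + 0, so a_1 = 6.
The remainder reaches 0 after 2 divisions, so the expansion has 2 partial quotients, read off in order.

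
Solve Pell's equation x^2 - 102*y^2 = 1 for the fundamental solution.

(x, y) = (101, 10)

First expand sqrt(102) as a continued fraction. With x_i = (sqrt(102) + m_i)/d_i and (m_0, d_0) = (0, 1): a_0 = floor(sqrt(102)) = 10, since 10^2 = 100 <= 102 < 121 = 11^2.
Iterate m_{i+1} = d_i*a_i - m_i, d_{i+1} = (102 - m_{i+1}^2)/d_i, a_{i+1} = floor((a_0 + m_{i+1})/d_{i+1}):
  m_1 = 1*10 - 0 = 10, d_1 = (102 - 10^2)/1 = 2/1 = 2, a_1 = floor((10 + 10)/2) = 10.
  m_2 = 2*10 - 10 = 10, d_2 = (102 - 10^2)/2 = 2/2 = 1, a_2 = floor((10 + 10)/1) = 20.
  m_3 = 1*20 - 10 = 10, d_3 = (102 - 10^2)/1 = 2/1 = 2: (m_3, d_3) = (m_1, d_1) = (10, 2), so from here the quotients repeat a_1, a_2; the period length is 2.
So sqrt(102) = [10; (10, 20)] with period length k = 2.
k is even, so the fundamental solution of x^2 - 102y^2 = 1 is (p_{k-1}, q_{k-1}) = (p_1, q_1); compute convergents through index 1.
Convergents (p_i = a_i*p_{i-1} + p_{i-2}, q_i = a_i*q_{i-1} + q_{i-2} with p_{-2}=0, p_{-1}=1, q_{-2}=1, q_{-1}=0):
  i=0: a_0=10, p_0 = 10*1 + 0 = 10, q_0 = 10*0 + 1 = 1.
  i=1: a_1=10, p_1 = 10*10 + 1 = 101, q_1 = 10*1 + 0 = 10.
Check: 101^2 - 102*10^2 = 10201 - 10200 = 1, so (x, y) = (101, 10) solves the equation, and by the theorem it is the least positive solution.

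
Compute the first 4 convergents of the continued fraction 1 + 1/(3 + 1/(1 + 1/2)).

Using the convergent recurrence p_i = a_i*p_{i-1} + p_{i-2}, q_i = a_i*q_{i-1} + q_{i-2} with p_{-2}=0, p_{-1}=1, q_{-2}=1, q_{-1}=0:
  i=0: a_0=1, p_0 = 1*1 + 0 = 1, q_0 = 1*0 + 1 = 1.
  i=1: a_1=3, p_1 = 3*1 + 1 = 4, q_1 = 3*1 + 0 = 3.
  i=2: a_2=1, p_2 = 1*4 + 1 = 5, q_2 = 1*3 + 1 = 4.
  i=3: a_3=2, p_3 = 2*5 + 4 = 14, q_3 = 2*4 + 3 = 11.

1/1, 4/3, 5/4, 14/11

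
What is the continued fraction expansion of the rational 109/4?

Run the Euclidean algorithm on 109 and 4; the successive quotients are the partial quotients a_0, a_1, ... (each step inverts the fractional part left over by the previous one):
  109 = 27*4 + 1, so a_0 = 27.
  4 = 4*1 + 0, so a_1 = 4.
The remainder reaches 0 after 2 divisions, so the expansion has 2 partial quotients, read off in order.

[27; 4]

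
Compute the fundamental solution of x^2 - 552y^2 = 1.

(x, y) = (47, 2)

First expand sqrt(552) as a continued fraction. With x_i = (sqrt(552) + m_i)/d_i and (m_0, d_0) = (0, 1): a_0 = floor(sqrt(552)) = 23, since 23^2 = 529 <= 552 < 576 = 24^2.
Iterate m_{i+1} = d_i*a_i - m_i, d_{i+1} = (552 - m_{i+1}^2)/d_i, a_{i+1} = floor((a_0 + m_{i+1})/d_{i+1}):
  m_1 = 1*23 - 0 = 23, d_1 = (552 - 23^2)/1 = 23/1 = 23, a_1 = floor((23 + 23)/23) = 2.
  m_2 = 23*2 - 23 = 23, d_2 = (552 - 23^2)/23 = 23/23 = 1, a_2 = floor((23 + 23)/1) = 46.
  m_3 = 1*46 - 23 = 23, d_3 = (552 - 23^2)/1 = 23/1 = 23: (m_3, d_3) = (m_1, d_1) = (23, 23), so from here the quotients repeat a_1, a_2; the period length is 2.
So sqrt(552) = [23; (2, 46)] with period length k = 2.
k is even, so the fundamental solution of x^2 - 552y^2 = 1 is (p_{k-1}, q_{k-1}) = (p_1, q_1); compute convergents through index 1.
Convergents (p_i = a_i*p_{i-1} + p_{i-2}, q_i = a_i*q_{i-1} + q_{i-2} with p_{-2}=0, p_{-1}=1, q_{-2}=1, q_{-1}=0):
  i=0: a_0=23, p_0 = 23*1 + 0 = 23, q_0 = 23*0 + 1 = 1.
  i=1: a_1=2, p_1 = 2*23 + 1 = 47, q_1 = 2*1 + 0 = 2.
Check: 47^2 - 552*2^2 = 2209 - 2208 = 1, so (x, y) = (47, 2) solves the equation, and by the theorem it is the least positive solution.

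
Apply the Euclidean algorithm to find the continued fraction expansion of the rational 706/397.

Run the Euclidean algorithm on 706 and 397; the successive quotients are the partial quotients a_0, a_1, ... (each step inverts the fractional part left over by the previous one):
  706 = 1*397 + 309, so a_0 = 1.
  397 = 1*309 + 88, so a_1 = 1.
  309 = 3*88 + 45, so a_2 = 3.
  88 = 1*45 + 43, so a_3 = 1.
  45 = 1*43 + 2, so a_4 = 1.
  43 = 21*2 + 1, so a_5 = 21.
  2 = 2*1 + 0, so a_6 = 2.
The remainder reaches 0 after 7 divisions, so the expansion has 7 partial quotients, read off in order.

[1; 1, 3, 1, 1, 21, 2]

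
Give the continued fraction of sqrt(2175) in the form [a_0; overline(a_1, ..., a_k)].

[46; overline(1, 1, 1, 3, 15, 3, 1, 1, 1, 92)]

Write x_i = (sqrt(2175) + m_i)/d_i with (m_0, d_0) = (0, 1). a_0 = floor(sqrt(2175)) = 46, since 46^2 = 2116 <= 2175 < 2209 = 47^2.
Iterate m_{i+1} = d_i*a_i - m_i, d_{i+1} = (2175 - m_{i+1}^2)/d_i, a_{i+1} = floor((a_0 + m_{i+1})/d_{i+1}):
  m_1 = 1*46 - 0 = 46, d_1 = (2175 - 46^2)/1 = 59/1 = 59, a_1 = floor((46 + 46)/59) = 1.
  m_2 = 59*1 - 46 = 13, d_2 = (2175 - 13^2)/59 = 2006/59 = 34, a_2 = floor((46 + 13)/34) = 1.
  m_3 = 34*1 - 13 = 21, d_3 = (2175 - 21^2)/34 = 1734/34 = 51, a_3 = floor((46 + 21)/51) = 1.
  m_4 = 51*1 - 21 = 30, d_4 = (2175 - 30^2)/51 = 1275/51 = 25, a_4 = floor((46 + 30)/25) = 3.
  m_5 = 25*3 - 30 = 45, d_5 = (2175 - 45^2)/25 = 150/25 = 6, a_5 = floor((46 + 45)/6) = 15.
  m_6 = 6*15 - 45 = 45, d_6 = (2175 - 45^2)/6 = 150/6 = 25, a_6 = floor((46 + 45)/25) = 3.
  m_7 = 25*3 - 45 = 30, d_7 = (2175 - 30^2)/25 = 1275/25 = 51, a_7 = floor((46 + 30)/51) = 1.
  m_8 = 51*1 - 30 = 21, d_8 = (2175 - 21^2)/51 = 1734/51 = 34, a_8 = floor((46 + 21)/34) = 1.
  m_9 = 34*1 - 21 = 13, d_9 = (2175 - 13^2)/34 = 2006/34 = 59, a_9 = floor((46 + 13)/59) = 1.
  m_10 = 59*1 - 13 = 46, d_10 = (2175 - 46^2)/59 = 59/59 = 1, a_10 = floor((46 + 46)/1) = 92.
  m_11 = 1*92 - 46 = 46, d_11 = (2175 - 46^2)/1 = 59/1 = 59: (m_11, d_11) = (m_1, d_1) = (46, 59), so from here the quotients repeat a_1, ..., a_10; the period length is 10.
Hence the expansion of sqrt(2175) is a_0 = 46 followed by the repeating block 1, 1, 1, 3, 15, 3, 1, 1, 1, 92 (period 10).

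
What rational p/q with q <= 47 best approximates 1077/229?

174/37

Expand x = 1077/229 as a continued fraction with the Euclidean algorithm:
  1077 = 4*229 + 161, so a_0 = 4.
  229 = 1*161 + 68, so a_1 = 1.
  161 = 2*68 + 25, so a_2 = 2.
  68 = 2*25 + 18, so a_3 = 2.
  25 = 1*18 + 7, so a_4 = 1.
  18 = 2*7 + 4, so a_5 = 2.
  7 = 1*4 + 3, so a_6 = 1.
  4 = 1*3 + 1, so a_7 = 1.
  3 = 3*1 + 0, so a_8 = 3.
so x = [4; 1, 2, 2, 1, 2, 1, 1, 3].
Convergents (p_i = a_i*p_{i-1} + p_{i-2}, q_i = a_i*q_{i-1} + q_{i-2} with p_{-2}=0, p_{-1}=1, q_{-2}=1, q_{-1}=0), until the denominator exceeds 47:
  i=0: a_0=4, p_0 = 4*1 + 0 = 4, q_0 = 4*0 + 1 = 1.
  i=1: a_1=1, p_1 = 1*4 + 1 = 5, q_1 = 1*1 + 0 = 1.
  i=2: a_2=2, p_2 = 2*5 + 4 = 14, q_2 = 2*1 + 1 = 3.
  i=3: a_3=2, p_3 = 2*14 + 5 = 33, q_3 = 2*3 + 1 = 7.
  i=4: a_4=1, p_4 = 1*33 + 14 = 47, q_4 = 1*7 + 3 = 10.
  i=5: a_5=2, p_5 = 2*47 + 33 = 127, q_5 = 2*10 + 7 = 27.
  i=6: a_6=1, p_6 = 1*127 + 47 = 174, q_6 = 1*27 + 10 = 37.
  i=7: a_7=1, p_7 = 1*174 + 127 = 301, q_7 = 1*37 + 27 = 64.
q_7 = 64 > 47, so the last convergent with denominator <= 47 is p_6/q_6 = 174/37.
The closest fraction with denominator <= 47 is either p_6/q_6 or the intermediate fraction (k*p_6 + p_5)/(k*q_6 + q_5) with the largest k >= 1 whose denominator stays <= 47; these approach x as k grows, and every other convergent or intermediate fraction in range is farther away.
Largest k: floor((47 - q_5)/q_6) = floor((47 - 27)/37) = 0.
Since k = 0, no intermediate fraction beyond p_6/q_6 has denominator <= 47, so the convergent 174/37 is the closest (its error is |1077*37 - 174*229|/(229*37) = 3/8473).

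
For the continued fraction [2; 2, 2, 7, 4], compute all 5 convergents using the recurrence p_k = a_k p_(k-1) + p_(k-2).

2/1, 5/2, 12/5, 89/37, 368/153

Using the convergent recurrence p_i = a_i*p_{i-1} + p_{i-2}, q_i = a_i*q_{i-1} + q_{i-2} with p_{-2}=0, p_{-1}=1, q_{-2}=1, q_{-1}=0:
  i=0: a_0=2, p_0 = 2*1 + 0 = 2, q_0 = 2*0 + 1 = 1.
  i=1: a_1=2, p_1 = 2*2 + 1 = 5, q_1 = 2*1 + 0 = 2.
  i=2: a_2=2, p_2 = 2*5 + 2 = 12, q_2 = 2*2 + 1 = 5.
  i=3: a_3=7, p_3 = 7*12 + 5 = 89, q_3 = 7*5 + 2 = 37.
  i=4: a_4=4, p_4 = 4*89 + 12 = 368, q_4 = 4*37 + 5 = 153.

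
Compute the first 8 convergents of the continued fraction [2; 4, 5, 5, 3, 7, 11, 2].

2/1, 9/4, 47/21, 244/109, 779/348, 5697/2545, 63446/28343, 132589/59231

Using the convergent recurrence p_i = a_i*p_{i-1} + p_{i-2}, q_i = a_i*q_{i-1} + q_{i-2} with p_{-2}=0, p_{-1}=1, q_{-2}=1, q_{-1}=0:
  i=0: a_0=2, p_0 = 2*1 + 0 = 2, q_0 = 2*0 + 1 = 1.
  i=1: a_1=4, p_1 = 4*2 + 1 = 9, q_1 = 4*1 + 0 = 4.
  i=2: a_2=5, p_2 = 5*9 + 2 = 47, q_2 = 5*4 + 1 = 21.
  i=3: a_3=5, p_3 = 5*47 + 9 = 244, q_3 = 5*21 + 4 = 109.
  i=4: a_4=3, p_4 = 3*244 + 47 = 779, q_4 = 3*109 + 21 = 348.
  i=5: a_5=7, p_5 = 7*779 + 244 = 5697, q_5 = 7*348 + 109 = 2545.
  i=6: a_6=11, p_6 = 11*5697 + 779 = 63446, q_6 = 11*2545 + 348 = 28343.
  i=7: a_7=2, p_7 = 2*63446 + 5697 = 132589, q_7 = 2*28343 + 2545 = 59231.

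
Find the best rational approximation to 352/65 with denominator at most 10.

38/7

Expand x = 352/65 as a continued fraction with the Euclidean algorithm:
  352 = 5*65 + 27, so a_0 = 5.
  65 = 2*27 + 11, so a_1 = 2.
  27 = 2*11 + 5, so a_2 = 2.
  11 = 2*5 + 1, so a_3 = 2.
  5 = 5*1 + 0, so a_4 = 5.
so x = [5; 2, 2, 2, 5].
Convergents (p_i = a_i*p_{i-1} + p_{i-2}, q_i = a_i*q_{i-1} + q_{i-2} with p_{-2}=0, p_{-1}=1, q_{-2}=1, q_{-1}=0), until the denominator exceeds 10:
  i=0: a_0=5, p_0 = 5*1 + 0 = 5, q_0 = 5*0 + 1 = 1.
  i=1: a_1=2, p_1 = 2*5 + 1 = 11, q_1 = 2*1 + 0 = 2.
  i=2: a_2=2, p_2 = 2*11 + 5 = 27, q_2 = 2*2 + 1 = 5.
  i=3: a_3=2, p_3 = 2*27 + 11 = 65, q_3 = 2*5 + 2 = 12.
q_3 = 12 > 10, so the last convergent with denominator <= 10 is p_2/q_2 = 27/5.
The closest fraction with denominator <= 10 is either p_2/q_2 or the intermediate fraction (k*p_2 + p_1)/(k*q_2 + q_1) with the largest k >= 1 whose denominator stays <= 10; these approach x as k grows, and every other convergent or intermediate fraction in range is farther away.
Largest k: floor((10 - q_1)/q_2) = floor((10 - 2)/5) = 1.
That gives (1*27 + 11)/(1*5 + 2) = 38/7.
Compare the errors: |x - 27/5| = |352*5 - 27*65|/(65*5) = 5/325, and |x - 38/7| = |352*7 - 38*65|/(65*7) = 6/455.
Cross-multiplying, 6*325 = 1950 < 2275 = 5*455, so 6/455 is smaller: the intermediate fraction 38/7 is closer to x than 27/5.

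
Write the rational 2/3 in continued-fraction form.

[0; 1, 2]

Run the Euclidean algorithm on 2 and 3; the successive quotients are the partial quotients a_0, a_1, ... (each step inverts the fractional part left over by the previous one):
  2 = 0*3 + 2, so a_0 = 0.
  3 = 1*2 + 1, so a_1 = 1.
  2 = 2*1 + 0, so a_2 = 2.
The remainder reaches 0 after 3 divisions, so the expansion has 3 partial quotients, read off in order.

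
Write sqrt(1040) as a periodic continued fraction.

Write x_i = (sqrt(1040) + m_i)/d_i with (m_0, d_0) = (0, 1). a_0 = floor(sqrt(1040)) = 32, since 32^2 = 1024 <= 1040 < 1089 = 33^2.
Iterate m_{i+1} = d_i*a_i - m_i, d_{i+1} = (1040 - m_{i+1}^2)/d_i, a_{i+1} = floor((a_0 + m_{i+1})/d_{i+1}):
  m_1 = 1*32 - 0 = 32, d_1 = (1040 - 32^2)/1 = 16/1 = 16, a_1 = floor((32 + 32)/16) = 4.
  m_2 = 16*4 - 32 = 32, d_2 = (1040 - 32^2)/16 = 16/16 = 1, a_2 = floor((32 + 32)/1) = 64.
  m_3 = 1*64 - 32 = 32, d_3 = (1040 - 32^2)/1 = 16/1 = 16: (m_3, d_3) = (m_1, d_1) = (32, 16), so from here the quotients repeat a_1, a_2; the period length is 2.
Hence the expansion of sqrt(1040) is a_0 = 32 followed by the repeating block 4, 64 (period 2).

[32; (4, 64)]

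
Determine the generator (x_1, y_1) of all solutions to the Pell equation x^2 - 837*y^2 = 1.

(x, y) = (12151, 420)

First expand sqrt(837) as a continued fraction. With x_i = (sqrt(837) + m_i)/d_i and (m_0, d_0) = (0, 1): a_0 = floor(sqrt(837)) = 28, since 28^2 = 784 <= 837 < 841 = 29^2.
Iterate m_{i+1} = d_i*a_i - m_i, d_{i+1} = (837 - m_{i+1}^2)/d_i, a_{i+1} = floor((a_0 + m_{i+1})/d_{i+1}):
  m_1 = 1*28 - 0 = 28, d_1 = (837 - 28^2)/1 = 53/1 = 53, a_1 = floor((28 + 28)/53) = 1.
  m_2 = 53*1 - 28 = 25, d_2 = (837 - 25^2)/53 = 212/53 = 4, a_2 = floor((28 + 25)/4) = 13.
  m_3 = 4*13 - 25 = 27, d_3 = (837 - 27^2)/4 = 108/4 = 27, a_3 = floor((28 + 27)/27) = 2.
  m_4 = 27*2 - 27 = 27, d_4 = (837 - 27^2)/27 = 108/27 = 4, a_4 = floor((28 + 27)/4) = 13.
  m_5 = 4*13 - 27 = 25, d_5 = (837 - 25^2)/4 = 212/4 = 53, a_5 = floor((28 + 25)/53) = 1.
  m_6 = 53*1 - 25 = 28, d_6 = (837 - 28^2)/53 = 53/53 = 1, a_6 = floor((28 + 28)/1) = 56.
  m_7 = 1*56 - 28 = 28, d_7 = (837 - 28^2)/1 = 53/1 = 53: (m_7, d_7) = (m_1, d_1) = (28, 53), so from here the quotients repeat a_1, ..., a_6; the period length is 6.
So sqrt(837) = [28; (1, 13, 2, 13, 1, 56)] with period length k = 6.
k is even, so the fundamental solution of x^2 - 837y^2 = 1 is (p_{k-1}, q_{k-1}) = (p_5, q_5); compute convergents through index 5.
Convergents (p_i = a_i*p_{i-1} + p_{i-2}, q_i = a_i*q_{i-1} + q_{i-2} with p_{-2}=0, p_{-1}=1, q_{-2}=1, q_{-1}=0):
  i=0: a_0=28, p_0 = 28*1 + 0 = 28, q_0 = 28*0 + 1 = 1.
  i=1: a_1=1, p_1 = 1*28 + 1 = 29, q_1 = 1*1 + 0 = 1.
  i=2: a_2=13, p_2 = 13*29 + 28 = 405, q_2 = 13*1 + 1 = 14.
  i=3: a_3=2, p_3 = 2*405 + 29 = 839, q_3 = 2*14 + 1 = 29.
  i=4: a_4=13, p_4 = 13*839 + 405 = 11312, q_4 = 13*29 + 14 = 391.
  i=5: a_5=1, p_5 = 1*11312 + 839 = 12151, q_5 = 1*391 + 29 = 420.
Check: 12151^2 - 837*420^2 = 147646801 - 147646800 = 1, so (x, y) = (12151, 420) solves the equation, and by the theorem it is the least positive solution.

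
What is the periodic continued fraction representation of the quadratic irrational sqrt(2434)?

[49; (2, 1, 48, 1, 2, 98)]

Write x_i = (sqrt(2434) + m_i)/d_i with (m_0, d_0) = (0, 1). a_0 = floor(sqrt(2434)) = 49, since 49^2 = 2401 <= 2434 < 2500 = 50^2.
Iterate m_{i+1} = d_i*a_i - m_i, d_{i+1} = (2434 - m_{i+1}^2)/d_i, a_{i+1} = floor((a_0 + m_{i+1})/d_{i+1}):
  m_1 = 1*49 - 0 = 49, d_1 = (2434 - 49^2)/1 = 33/1 = 33, a_1 = floor((49 + 49)/33) = 2.
  m_2 = 33*2 - 49 = 17, d_2 = (2434 - 17^2)/33 = 2145/33 = 65, a_2 = floor((49 + 17)/65) = 1.
  m_3 = 65*1 - 17 = 48, d_3 = (2434 - 48^2)/65 = 130/65 = 2, a_3 = floor((49 + 48)/2) = 48.
  m_4 = 2*48 - 48 = 48, d_4 = (2434 - 48^2)/2 = 130/2 = 65, a_4 = floor((49 + 48)/65) = 1.
  m_5 = 65*1 - 48 = 17, d_5 = (2434 - 17^2)/65 = 2145/65 = 33, a_5 = floor((49 + 17)/33) = 2.
  m_6 = 33*2 - 17 = 49, d_6 = (2434 - 49^2)/33 = 33/33 = 1, a_6 = floor((49 + 49)/1) = 98.
  m_7 = 1*98 - 49 = 49, d_7 = (2434 - 49^2)/1 = 33/1 = 33: (m_7, d_7) = (m_1, d_1) = (49, 33), so from here the quotients repeat a_1, ..., a_6; the period length is 6.
Hence the expansion of sqrt(2434) is a_0 = 49 followed by the repeating block 2, 1, 48, 1, 2, 98 (period 6).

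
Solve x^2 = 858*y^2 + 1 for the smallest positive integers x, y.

(x, y) = (703, 24)

First expand sqrt(858) as a continued fraction. With x_i = (sqrt(858) + m_i)/d_i and (m_0, d_0) = (0, 1): a_0 = floor(sqrt(858)) = 29, since 29^2 = 841 <= 858 < 900 = 30^2.
Iterate m_{i+1} = d_i*a_i - m_i, d_{i+1} = (858 - m_{i+1}^2)/d_i, a_{i+1} = floor((a_0 + m_{i+1})/d_{i+1}):
  m_1 = 1*29 - 0 = 29, d_1 = (858 - 29^2)/1 = 17/1 = 17, a_1 = floor((29 + 29)/17) = 3.
  m_2 = 17*3 - 29 = 22, d_2 = (858 - 22^2)/17 = 374/17 = 22, a_2 = floor((29 + 22)/22) = 2.
  m_3 = 22*2 - 22 = 22, d_3 = (858 - 22^2)/22 = 374/22 = 17, a_3 = floor((29 + 22)/17) = 3.
  m_4 = 17*3 - 22 = 29, d_4 = (858 - 29^2)/17 = 17/17 = 1, a_4 = floor((29 + 29)/1) = 58.
  m_5 = 1*58 - 29 = 29, d_5 = (858 - 29^2)/1 = 17/1 = 17: (m_5, d_5) = (m_1, d_1) = (29, 17), so from here the quotients repeat a_1, ..., a_4; the period length is 4.
So sqrt(858) = [29; (3, 2, 3, 58)] with period length k = 4.
k is even, so the fundamental solution of x^2 - 858y^2 = 1 is (p_{k-1}, q_{k-1}) = (p_3, q_3); compute convergents through index 3.
Convergents (p_i = a_i*p_{i-1} + p_{i-2}, q_i = a_i*q_{i-1} + q_{i-2} with p_{-2}=0, p_{-1}=1, q_{-2}=1, q_{-1}=0):
  i=0: a_0=29, p_0 = 29*1 + 0 = 29, q_0 = 29*0 + 1 = 1.
  i=1: a_1=3, p_1 = 3*29 + 1 = 88, q_1 = 3*1 + 0 = 3.
  i=2: a_2=2, p_2 = 2*88 + 29 = 205, q_2 = 2*3 + 1 = 7.
  i=3: a_3=3, p_3 = 3*205 + 88 = 703, q_3 = 3*7 + 3 = 24.
Check: 703^2 - 858*24^2 = 494209 - 494208 = 1, so (x, y) = (703, 24) solves the equation, and by the theorem it is the least positive solution.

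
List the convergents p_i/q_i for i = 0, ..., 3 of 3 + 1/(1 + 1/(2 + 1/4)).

3/1, 4/1, 11/3, 48/13

Using the convergent recurrence p_i = a_i*p_{i-1} + p_{i-2}, q_i = a_i*q_{i-1} + q_{i-2} with p_{-2}=0, p_{-1}=1, q_{-2}=1, q_{-1}=0:
  i=0: a_0=3, p_0 = 3*1 + 0 = 3, q_0 = 3*0 + 1 = 1.
  i=1: a_1=1, p_1 = 1*3 + 1 = 4, q_1 = 1*1 + 0 = 1.
  i=2: a_2=2, p_2 = 2*4 + 3 = 11, q_2 = 2*1 + 1 = 3.
  i=3: a_3=4, p_3 = 4*11 + 4 = 48, q_3 = 4*3 + 1 = 13.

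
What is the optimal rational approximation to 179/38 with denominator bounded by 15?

33/7

Expand x = 179/38 as a continued fraction with the Euclidean algorithm:
  179 = 4*38 + 27, so a_0 = 4.
  38 = 1*27 + 11, so a_1 = 1.
  27 = 2*11 + 5, so a_2 = 2.
  11 = 2*5 + 1, so a_3 = 2.
  5 = 5*1 + 0, so a_4 = 5.
so x = [4; 1, 2, 2, 5].
Convergents (p_i = a_i*p_{i-1} + p_{i-2}, q_i = a_i*q_{i-1} + q_{i-2} with p_{-2}=0, p_{-1}=1, q_{-2}=1, q_{-1}=0), until the denominator exceeds 15:
  i=0: a_0=4, p_0 = 4*1 + 0 = 4, q_0 = 4*0 + 1 = 1.
  i=1: a_1=1, p_1 = 1*4 + 1 = 5, q_1 = 1*1 + 0 = 1.
  i=2: a_2=2, p_2 = 2*5 + 4 = 14, q_2 = 2*1 + 1 = 3.
  i=3: a_3=2, p_3 = 2*14 + 5 = 33, q_3 = 2*3 + 1 = 7.
  i=4: a_4=5, p_4 = 5*33 + 14 = 179, q_4 = 5*7 + 3 = 38.
q_4 = 38 > 15, so the last convergent with denominator <= 15 is p_3/q_3 = 33/7.
The closest fraction with denominator <= 15 is either p_3/q_3 or the intermediate fraction (k*p_3 + p_2)/(k*q_3 + q_2) with the largest k >= 1 whose denominator stays <= 15; these approach x as k grows, and every other convergent or intermediate fraction in range is farther away.
Largest k: floor((15 - q_2)/q_3) = floor((15 - 3)/7) = 1.
That gives (1*33 + 14)/(1*7 + 3) = 47/10.
Compare the errors: |x - 33/7| = |179*7 - 33*38|/(38*7) = 1/266, and |x - 47/10| = |179*10 - 47*38|/(38*10) = 4/380.
Cross-multiplying, 1*380 = 380 < 1064 = 4*266, so 1/266 is smaller: the convergent 33/7 is closer to x than 47/10.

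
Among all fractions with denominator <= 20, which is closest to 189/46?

37/9

Expand x = 189/46 as a continued fraction with the Euclidean algorithm:
  189 = 4*46 + 5, so a_0 = 4.
  46 = 9*5 + 1, so a_1 = 9.
  5 = 5*1 + 0, so a_2 = 5.
so x = [4; 9, 5].
Convergents (p_i = a_i*p_{i-1} + p_{i-2}, q_i = a_i*q_{i-1} + q_{i-2} with p_{-2}=0, p_{-1}=1, q_{-2}=1, q_{-1}=0), until the denominator exceeds 20:
  i=0: a_0=4, p_0 = 4*1 + 0 = 4, q_0 = 4*0 + 1 = 1.
  i=1: a_1=9, p_1 = 9*4 + 1 = 37, q_1 = 9*1 + 0 = 9.
  i=2: a_2=5, p_2 = 5*37 + 4 = 189, q_2 = 5*9 + 1 = 46.
q_2 = 46 > 20, so the last convergent with denominator <= 20 is p_1/q_1 = 37/9.
The closest fraction with denominator <= 20 is either p_1/q_1 or the intermediate fraction (k*p_1 + p_0)/(k*q_1 + q_0) with the largest k >= 1 whose denominator stays <= 20; these approach x as k grows, and every other convergent or intermediate fraction in range is farther away.
Largest k: floor((20 - q_0)/q_1) = floor((20 - 1)/9) = 2.
That gives (2*37 + 4)/(2*9 + 1) = 78/19.
Compare the errors: |x - 37/9| = |189*9 - 37*46|/(46*9) = 1/414, and |x - 78/19| = |189*19 - 78*46|/(46*19) = 3/874.
Cross-multiplying, 1*874 = 874 < 1242 = 3*414, so 1/414 is smaller: the convergent 37/9 is closer to x than 78/19.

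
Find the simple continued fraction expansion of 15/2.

[7; 2]

Run the Euclidean algorithm on 15 and 2; the successive quotients are the partial quotients a_0, a_1, ... (each step inverts the fractional part left over by the previous one):
  15 = 7*2 + 1, so a_0 = 7.
  2 = 2*1 + 0, so a_1 = 2.
The remainder reaches 0 after 2 divisions, so the expansion has 2 partial quotients, read off in order.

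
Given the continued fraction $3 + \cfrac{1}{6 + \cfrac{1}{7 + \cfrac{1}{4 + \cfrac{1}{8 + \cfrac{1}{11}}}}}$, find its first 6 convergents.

3/1, 19/6, 136/43, 563/178, 4640/1467, 51603/16315

Using the convergent recurrence p_i = a_i*p_{i-1} + p_{i-2}, q_i = a_i*q_{i-1} + q_{i-2} with p_{-2}=0, p_{-1}=1, q_{-2}=1, q_{-1}=0:
  i=0: a_0=3, p_0 = 3*1 + 0 = 3, q_0 = 3*0 + 1 = 1.
  i=1: a_1=6, p_1 = 6*3 + 1 = 19, q_1 = 6*1 + 0 = 6.
  i=2: a_2=7, p_2 = 7*19 + 3 = 136, q_2 = 7*6 + 1 = 43.
  i=3: a_3=4, p_3 = 4*136 + 19 = 563, q_3 = 4*43 + 6 = 178.
  i=4: a_4=8, p_4 = 8*563 + 136 = 4640, q_4 = 8*178 + 43 = 1467.
  i=5: a_5=11, p_5 = 11*4640 + 563 = 51603, q_5 = 11*1467 + 178 = 16315.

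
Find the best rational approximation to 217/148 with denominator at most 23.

Expand x = 217/148 as a continued fraction with the Euclidean algorithm:
  217 = 1*148 + 69, so a_0 = 1.
  148 = 2*69 + 10, so a_1 = 2.
  69 = 6*10 + 9, so a_2 = 6.
  10 = 1*9 + 1, so a_3 = 1.
  9 = 9*1 + 0, so a_4 = 9.
so x = [1; 2, 6, 1, 9].
Convergents (p_i = a_i*p_{i-1} + p_{i-2}, q_i = a_i*q_{i-1} + q_{i-2} with p_{-2}=0, p_{-1}=1, q_{-2}=1, q_{-1}=0), until the denominator exceeds 23:
  i=0: a_0=1, p_0 = 1*1 + 0 = 1, q_0 = 1*0 + 1 = 1.
  i=1: a_1=2, p_1 = 2*1 + 1 = 3, q_1 = 2*1 + 0 = 2.
  i=2: a_2=6, p_2 = 6*3 + 1 = 19, q_2 = 6*2 + 1 = 13.
  i=3: a_3=1, p_3 = 1*19 + 3 = 22, q_3 = 1*13 + 2 = 15.
  i=4: a_4=9, p_4 = 9*22 + 19 = 217, q_4 = 9*15 + 13 = 148.
q_4 = 148 > 23, so the last convergent with denominator <= 23 is p_3/q_3 = 22/15.
The closest fraction with denominator <= 23 is either p_3/q_3 or the intermediate fraction (k*p_3 + p_2)/(k*q_3 + q_2) with the largest k >= 1 whose denominator stays <= 23; these approach x as k grows, and every other convergent or intermediate fraction in range is farther away.
Largest k: floor((23 - q_2)/q_3) = floor((23 - 13)/15) = 0.
Since k = 0, no intermediate fraction beyond p_3/q_3 has denominator <= 23, so the convergent 22/15 is the closest (its error is |217*15 - 22*148|/(148*15) = 1/2220).

22/15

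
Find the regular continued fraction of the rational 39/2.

[19; 2]

Run the Euclidean algorithm on 39 and 2; the successive quotients are the partial quotients a_0, a_1, ... (each step inverts the fractional part left over by the previous one):
  39 = 19*2 + 1, so a_0 = 19.
  2 = 2*1 + 0, so a_1 = 2.
The remainder reaches 0 after 2 divisions, so the expansion has 2 partial quotients, read off in order.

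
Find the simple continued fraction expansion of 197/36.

Run the Euclidean algorithm on 197 and 36; the successive quotients are the partial quotients a_0, a_1, ... (each step inverts the fractional part left over by the previous one):
  197 = 5*36 + 17, so a_0 = 5.
  36 = 2*17 + 2, so a_1 = 2.
  17 = 8*2 + 1, so a_2 = 8.
  2 = 2*1 + 0, so a_3 = 2.
The remainder reaches 0 after 4 divisions, so the expansion has 4 partial quotients, read off in order.

[5; 2, 8, 2]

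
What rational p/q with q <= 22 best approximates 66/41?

Expand x = 66/41 as a continued fraction with the Euclidean algorithm:
  66 = 1*41 + 25, so a_0 = 1.
  41 = 1*25 + 16, so a_1 = 1.
  25 = 1*16 + 9, so a_2 = 1.
  16 = 1*9 + 7, so a_3 = 1.
  9 = 1*7 + 2, so a_4 = 1.
  7 = 3*2 + 1, so a_5 = 3.
  2 = 2*1 + 0, so a_6 = 2.
so x = [1; 1, 1, 1, 1, 3, 2].
Convergents (p_i = a_i*p_{i-1} + p_{i-2}, q_i = a_i*q_{i-1} + q_{i-2} with p_{-2}=0, p_{-1}=1, q_{-2}=1, q_{-1}=0), until the denominator exceeds 22:
  i=0: a_0=1, p_0 = 1*1 + 0 = 1, q_0 = 1*0 + 1 = 1.
  i=1: a_1=1, p_1 = 1*1 + 1 = 2, q_1 = 1*1 + 0 = 1.
  i=2: a_2=1, p_2 = 1*2 + 1 = 3, q_2 = 1*1 + 1 = 2.
  i=3: a_3=1, p_3 = 1*3 + 2 = 5, q_3 = 1*2 + 1 = 3.
  i=4: a_4=1, p_4 = 1*5 + 3 = 8, q_4 = 1*3 + 2 = 5.
  i=5: a_5=3, p_5 = 3*8 + 5 = 29, q_5 = 3*5 + 3 = 18.
  i=6: a_6=2, p_6 = 2*29 + 8 = 66, q_6 = 2*18 + 5 = 41.
q_6 = 41 > 22, so the last convergent with denominator <= 22 is p_5/q_5 = 29/18.
The closest fraction with denominator <= 22 is either p_5/q_5 or the intermediate fraction (k*p_5 + p_4)/(k*q_5 + q_4) with the largest k >= 1 whose denominator stays <= 22; these approach x as k grows, and every other convergent or intermediate fraction in range is farther away.
Largest k: floor((22 - q_4)/q_5) = floor((22 - 5)/18) = 0.
Since k = 0, no intermediate fraction beyond p_5/q_5 has denominator <= 22, so the convergent 29/18 is the closest (its error is |66*18 - 29*41|/(41*18) = 1/738).

29/18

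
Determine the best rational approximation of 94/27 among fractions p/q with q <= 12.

Expand x = 94/27 as a continued fraction with the Euclidean algorithm:
  94 = 3*27 + 13, so a_0 = 3.
  27 = 2*13 + 1, so a_1 = 2.
  13 = 13*1 + 0, so a_2 = 13.
so x = [3; 2, 13].
Convergents (p_i = a_i*p_{i-1} + p_{i-2}, q_i = a_i*q_{i-1} + q_{i-2} with p_{-2}=0, p_{-1}=1, q_{-2}=1, q_{-1}=0), until the denominator exceeds 12:
  i=0: a_0=3, p_0 = 3*1 + 0 = 3, q_0 = 3*0 + 1 = 1.
  i=1: a_1=2, p_1 = 2*3 + 1 = 7, q_1 = 2*1 + 0 = 2.
  i=2: a_2=13, p_2 = 13*7 + 3 = 94, q_2 = 13*2 + 1 = 27.
q_2 = 27 > 12, so the last convergent with denominator <= 12 is p_1/q_1 = 7/2.
The closest fraction with denominator <= 12 is either p_1/q_1 or the intermediate fraction (k*p_1 + p_0)/(k*q_1 + q_0) with the largest k >= 1 whose denominator stays <= 12; these approach x as k grows, and every other convergent or intermediate fraction in range is farther away.
Largest k: floor((12 - q_0)/q_1) = floor((12 - 1)/2) = 5.
That gives (5*7 + 3)/(5*2 + 1) = 38/11.
Compare the errors: |x - 7/2| = |94*2 - 7*27|/(27*2) = 1/54, and |x - 38/11| = |94*11 - 38*27|/(27*11) = 8/297.
Cross-multiplying, 1*297 = 297 < 432 = 8*54, so 1/54 is smaller: the convergent 7/2 is closer to x than 38/11.

7/2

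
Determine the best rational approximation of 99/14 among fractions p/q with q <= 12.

Expand x = 99/14 as a continued fraction with the Euclidean algorithm:
  99 = 7*14 + 1, so a_0 = 7.
  14 = 14*1 + 0, so a_1 = 14.
so x = [7; 14].
Convergents (p_i = a_i*p_{i-1} + p_{i-2}, q_i = a_i*q_{i-1} + q_{i-2} with p_{-2}=0, p_{-1}=1, q_{-2}=1, q_{-1}=0), until the denominator exceeds 12:
  i=0: a_0=7, p_0 = 7*1 + 0 = 7, q_0 = 7*0 + 1 = 1.
  i=1: a_1=14, p_1 = 14*7 + 1 = 99, q_1 = 14*1 + 0 = 14.
q_1 = 14 > 12, so the last convergent with denominator <= 12 is p_0/q_0 = 7/1.
The closest fraction with denominator <= 12 is either p_0/q_0 or the intermediate fraction (k*p_0 + p_{-1})/(k*q_0 + q_{-1}) with the largest k >= 1 whose denominator stays <= 12; these approach x as k grows, and every other convergent or intermediate fraction in range is farther away.
Largest k: floor((12 - q_{-1})/q_0) = floor((12 - 0)/1) = 12 (using the seeds p_{-1} = 1, q_{-1} = 0).
That gives (12*7 + 1)/(12*1 + 0) = 85/12.
Compare the errors: |x - 7/1| = |99*1 - 7*14|/(14*1) = 1/14, and |x - 85/12| = |99*12 - 85*14|/(14*12) = 2/168.
Cross-multiplying, 2*14 = 28 < 168 = 1*168, so 2/168 is smaller: the intermediate fraction 85/12 is closer to x than 7/1.

85/12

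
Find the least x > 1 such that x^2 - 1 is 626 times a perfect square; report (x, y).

First expand sqrt(626) as a continued fraction. With x_i = (sqrt(626) + m_i)/d_i and (m_0, d_0) = (0, 1): a_0 = floor(sqrt(626)) = 25, since 25^2 = 625 <= 626 < 676 = 26^2.
Iterate m_{i+1} = d_i*a_i - m_i, d_{i+1} = (626 - m_{i+1}^2)/d_i, a_{i+1} = floor((a_0 + m_{i+1})/d_{i+1}):
  m_1 = 1*25 - 0 = 25, d_1 = (626 - 25^2)/1 = 1/1 = 1, a_1 = floor((25 + 25)/1) = 50.
  m_2 = 1*50 - 25 = 25, d_2 = (626 - 25^2)/1 = 1/1 = 1: (m_2, d_2) = (m_1, d_1) = (25, 1), so from here the quotient a_1 repeats; the period length is 1.
So sqrt(626) = [25; (50)] with period length k = 1.
k is odd, so (p_{k-1}, q_{k-1}) only solves x^2 - 626y^2 = -1 and the fundamental solution of x^2 - 626y^2 = 1 is (p_{2k-1}, q_{2k-1}) = (p_1, q_1); compute convergents through index 1, running through the period twice.
Convergents (p_i = a_i*p_{i-1} + p_{i-2}, q_i = a_i*q_{i-1} + q_{i-2} with p_{-2}=0, p_{-1}=1, q_{-2}=1, q_{-1}=0):
  i=0: a_0=25, p_0 = 25*1 + 0 = 25, q_0 = 25*0 + 1 = 1.
  i=1: a_1=50, p_1 = 50*25 + 1 = 1251, q_1 = 50*1 + 0 = 50.
Indeed p_0^2 - 626*q_0^2 = 625 - 626 = -1, not +1.
Check: 1251^2 - 626*50^2 = 1565001 - 1565000 = 1, so (x, y) = (1251, 50) solves the equation, and by the theorem it is the least positive solution.

(x, y) = (1251, 50)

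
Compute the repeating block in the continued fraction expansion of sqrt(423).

Write x_i = (sqrt(423) + m_i)/d_i with (m_0, d_0) = (0, 1). a_0 = floor(sqrt(423)) = 20, since 20^2 = 400 <= 423 < 441 = 21^2.
Iterate m_{i+1} = d_i*a_i - m_i, d_{i+1} = (423 - m_{i+1}^2)/d_i, a_{i+1} = floor((a_0 + m_{i+1})/d_{i+1}):
  m_1 = 1*20 - 0 = 20, d_1 = (423 - 20^2)/1 = 23/1 = 23, a_1 = floor((20 + 20)/23) = 1.
  m_2 = 23*1 - 20 = 3, d_2 = (423 - 3^2)/23 = 414/23 = 18, a_2 = floor((20 + 3)/18) = 1.
  m_3 = 18*1 - 3 = 15, d_3 = (423 - 15^2)/18 = 198/18 = 11, a_3 = floor((20 + 15)/11) = 3.
  m_4 = 11*3 - 15 = 18, d_4 = (423 - 18^2)/11 = 99/11 = 9, a_4 = floor((20 + 18)/9) = 4.
  m_5 = 9*4 - 18 = 18, d_5 = (423 - 18^2)/9 = 99/9 = 11, a_5 = floor((20 + 18)/11) = 3.
  m_6 = 11*3 - 18 = 15, d_6 = (423 - 15^2)/11 = 198/11 = 18, a_6 = floor((20 + 15)/18) = 1.
  m_7 = 18*1 - 15 = 3, d_7 = (423 - 3^2)/18 = 414/18 = 23, a_7 = floor((20 + 3)/23) = 1.
  m_8 = 23*1 - 3 = 20, d_8 = (423 - 20^2)/23 = 23/23 = 1, a_8 = floor((20 + 20)/1) = 40.
  m_9 = 1*40 - 20 = 20, d_9 = (423 - 20^2)/1 = 23/1 = 23: (m_9, d_9) = (m_1, d_1) = (20, 23), so from here the quotients repeat a_1, ..., a_8; the period length is 8.
Hence the expansion of sqrt(423) is a_0 = 20 followed by the repeating block 1, 1, 3, 4, 3, 1, 1, 40 (period 8).

[20; (1, 1, 3, 4, 3, 1, 1, 40)]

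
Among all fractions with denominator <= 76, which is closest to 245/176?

71/51

Expand x = 245/176 as a continued fraction with the Euclidean algorithm:
  245 = 1*176 + 69, so a_0 = 1.
  176 = 2*69 + 38, so a_1 = 2.
  69 = 1*38 + 31, so a_2 = 1.
  38 = 1*31 + 7, so a_3 = 1.
  31 = 4*7 + 3, so a_4 = 4.
  7 = 2*3 + 1, so a_5 = 2.
  3 = 3*1 + 0, so a_6 = 3.
so x = [1; 2, 1, 1, 4, 2, 3].
Convergents (p_i = a_i*p_{i-1} + p_{i-2}, q_i = a_i*q_{i-1} + q_{i-2} with p_{-2}=0, p_{-1}=1, q_{-2}=1, q_{-1}=0), until the denominator exceeds 76:
  i=0: a_0=1, p_0 = 1*1 + 0 = 1, q_0 = 1*0 + 1 = 1.
  i=1: a_1=2, p_1 = 2*1 + 1 = 3, q_1 = 2*1 + 0 = 2.
  i=2: a_2=1, p_2 = 1*3 + 1 = 4, q_2 = 1*2 + 1 = 3.
  i=3: a_3=1, p_3 = 1*4 + 3 = 7, q_3 = 1*3 + 2 = 5.
  i=4: a_4=4, p_4 = 4*7 + 4 = 32, q_4 = 4*5 + 3 = 23.
  i=5: a_5=2, p_5 = 2*32 + 7 = 71, q_5 = 2*23 + 5 = 51.
  i=6: a_6=3, p_6 = 3*71 + 32 = 245, q_6 = 3*51 + 23 = 176.
q_6 = 176 > 76, so the last convergent with denominator <= 76 is p_5/q_5 = 71/51.
The closest fraction with denominator <= 76 is either p_5/q_5 or the intermediate fraction (k*p_5 + p_4)/(k*q_5 + q_4) with the largest k >= 1 whose denominator stays <= 76; these approach x as k grows, and every other convergent or intermediate fraction in range is farther away.
Largest k: floor((76 - q_4)/q_5) = floor((76 - 23)/51) = 1.
That gives (1*71 + 32)/(1*51 + 23) = 103/74.
Compare the errors: |x - 71/51| = |245*51 - 71*176|/(176*51) = 1/8976, and |x - 103/74| = |245*74 - 103*176|/(176*74) = 2/13024.
Cross-multiplying, 1*13024 = 13024 < 17952 = 2*8976, so 1/8976 is smaller: the convergent 71/51 is closer to x than 103/74.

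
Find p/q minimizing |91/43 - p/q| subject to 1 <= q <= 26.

55/26

Expand x = 91/43 as a continued fraction with the Euclidean algorithm:
  91 = 2*43 + 5, so a_0 = 2.
  43 = 8*5 + 3, so a_1 = 8.
  5 = 1*3 + 2, so a_2 = 1.
  3 = 1*2 + 1, so a_3 = 1.
  2 = 2*1 + 0, so a_4 = 2.
so x = [2; 8, 1, 1, 2].
Convergents (p_i = a_i*p_{i-1} + p_{i-2}, q_i = a_i*q_{i-1} + q_{i-2} with p_{-2}=0, p_{-1}=1, q_{-2}=1, q_{-1}=0), until the denominator exceeds 26:
  i=0: a_0=2, p_0 = 2*1 + 0 = 2, q_0 = 2*0 + 1 = 1.
  i=1: a_1=8, p_1 = 8*2 + 1 = 17, q_1 = 8*1 + 0 = 8.
  i=2: a_2=1, p_2 = 1*17 + 2 = 19, q_2 = 1*8 + 1 = 9.
  i=3: a_3=1, p_3 = 1*19 + 17 = 36, q_3 = 1*9 + 8 = 17.
  i=4: a_4=2, p_4 = 2*36 + 19 = 91, q_4 = 2*17 + 9 = 43.
q_4 = 43 > 26, so the last convergent with denominator <= 26 is p_3/q_3 = 36/17.
The closest fraction with denominator <= 26 is either p_3/q_3 or the intermediate fraction (k*p_3 + p_2)/(k*q_3 + q_2) with the largest k >= 1 whose denominator stays <= 26; these approach x as k grows, and every other convergent or intermediate fraction in range is farther away.
Largest k: floor((26 - q_2)/q_3) = floor((26 - 9)/17) = 1.
That gives (1*36 + 19)/(1*17 + 9) = 55/26.
Compare the errors: |x - 36/17| = |91*17 - 36*43|/(43*17) = 1/731, and |x - 55/26| = |91*26 - 55*43|/(43*26) = 1/1118.
Cross-multiplying, 1*731 = 731 < 1118 = 1*1118, so 1/1118 is smaller: the intermediate fraction 55/26 is closer to x than 36/17.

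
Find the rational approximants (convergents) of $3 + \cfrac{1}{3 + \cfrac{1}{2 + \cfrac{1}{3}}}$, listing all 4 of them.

3/1, 10/3, 23/7, 79/24

Using the convergent recurrence p_i = a_i*p_{i-1} + p_{i-2}, q_i = a_i*q_{i-1} + q_{i-2} with p_{-2}=0, p_{-1}=1, q_{-2}=1, q_{-1}=0:
  i=0: a_0=3, p_0 = 3*1 + 0 = 3, q_0 = 3*0 + 1 = 1.
  i=1: a_1=3, p_1 = 3*3 + 1 = 10, q_1 = 3*1 + 0 = 3.
  i=2: a_2=2, p_2 = 2*10 + 3 = 23, q_2 = 2*3 + 1 = 7.
  i=3: a_3=3, p_3 = 3*23 + 10 = 79, q_3 = 3*7 + 3 = 24.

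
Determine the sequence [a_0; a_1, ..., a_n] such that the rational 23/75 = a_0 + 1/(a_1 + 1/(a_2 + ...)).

[0; 3, 3, 1, 5]

Run the Euclidean algorithm on 23 and 75; the successive quotients are the partial quotients a_0, a_1, ... (each step inverts the fractional part left over by the previous one):
  23 = 0*75 + 23, so a_0 = 0.
  75 = 3*23 + 6, so a_1 = 3.
  23 = 3*6 + 5, so a_2 = 3.
  6 = 1*5 + 1, so a_3 = 1.
  5 = 5*1 + 0, so a_4 = 5.
The remainder reaches 0 after 5 divisions, so the expansion has 5 partial quotients, read off in order.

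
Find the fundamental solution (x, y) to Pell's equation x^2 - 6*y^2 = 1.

First expand sqrt(6) as a continued fraction. With x_i = (sqrt(6) + m_i)/d_i and (m_0, d_0) = (0, 1): a_0 = floor(sqrt(6)) = 2, since 2^2 = 4 <= 6 < 9 = 3^2.
Iterate m_{i+1} = d_i*a_i - m_i, d_{i+1} = (6 - m_{i+1}^2)/d_i, a_{i+1} = floor((a_0 + m_{i+1})/d_{i+1}):
  m_1 = 1*2 - 0 = 2, d_1 = (6 - 2^2)/1 = 2/1 = 2, a_1 = floor((2 + 2)/2) = 2.
  m_2 = 2*2 - 2 = 2, d_2 = (6 - 2^2)/2 = 2/2 = 1, a_2 = floor((2 + 2)/1) = 4.
  m_3 = 1*4 - 2 = 2, d_3 = (6 - 2^2)/1 = 2/1 = 2: (m_3, d_3) = (m_1, d_1) = (2, 2), so from here the quotients repeat a_1, a_2; the period length is 2.
So sqrt(6) = [2; (2, 4)] with period length k = 2.
k is even, so the fundamental solution of x^2 - 6y^2 = 1 is (p_{k-1}, q_{k-1}) = (p_1, q_1); compute convergents through index 1.
Convergents (p_i = a_i*p_{i-1} + p_{i-2}, q_i = a_i*q_{i-1} + q_{i-2} with p_{-2}=0, p_{-1}=1, q_{-2}=1, q_{-1}=0):
  i=0: a_0=2, p_0 = 2*1 + 0 = 2, q_0 = 2*0 + 1 = 1.
  i=1: a_1=2, p_1 = 2*2 + 1 = 5, q_1 = 2*1 + 0 = 2.
Check: 5^2 - 6*2^2 = 25 - 24 = 1, so (x, y) = (5, 2) solves the equation, and by the theorem it is the least positive solution.

(x, y) = (5, 2)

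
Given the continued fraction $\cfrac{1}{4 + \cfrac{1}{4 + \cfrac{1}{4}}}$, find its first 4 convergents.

0/1, 1/4, 4/17, 17/72

Using the convergent recurrence p_i = a_i*p_{i-1} + p_{i-2}, q_i = a_i*q_{i-1} + q_{i-2} with p_{-2}=0, p_{-1}=1, q_{-2}=1, q_{-1}=0:
  i=0: a_0=0, p_0 = 0*1 + 0 = 0, q_0 = 0*0 + 1 = 1.
  i=1: a_1=4, p_1 = 4*0 + 1 = 1, q_1 = 4*1 + 0 = 4.
  i=2: a_2=4, p_2 = 4*1 + 0 = 4, q_2 = 4*4 + 1 = 17.
  i=3: a_3=4, p_3 = 4*4 + 1 = 17, q_3 = 4*17 + 4 = 72.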